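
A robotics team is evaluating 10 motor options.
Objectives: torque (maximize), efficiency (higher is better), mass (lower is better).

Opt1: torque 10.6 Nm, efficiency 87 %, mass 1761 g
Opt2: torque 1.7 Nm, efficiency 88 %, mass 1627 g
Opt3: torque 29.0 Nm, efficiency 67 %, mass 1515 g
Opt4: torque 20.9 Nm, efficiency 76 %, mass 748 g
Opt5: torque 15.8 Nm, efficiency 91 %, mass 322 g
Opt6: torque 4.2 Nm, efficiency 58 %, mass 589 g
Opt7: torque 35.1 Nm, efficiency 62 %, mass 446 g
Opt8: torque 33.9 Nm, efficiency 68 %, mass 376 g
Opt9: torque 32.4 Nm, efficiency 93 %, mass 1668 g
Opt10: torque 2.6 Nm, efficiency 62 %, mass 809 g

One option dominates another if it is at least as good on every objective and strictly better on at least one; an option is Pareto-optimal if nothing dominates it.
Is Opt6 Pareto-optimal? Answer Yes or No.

Opt5 vs Opt6: torque 15.8≥4.2, efficiency 91≥58, mass 322≤589 — Opt5 is at least as good on every objective and strictly better on at least one, so Opt5 dominates Opt6.

No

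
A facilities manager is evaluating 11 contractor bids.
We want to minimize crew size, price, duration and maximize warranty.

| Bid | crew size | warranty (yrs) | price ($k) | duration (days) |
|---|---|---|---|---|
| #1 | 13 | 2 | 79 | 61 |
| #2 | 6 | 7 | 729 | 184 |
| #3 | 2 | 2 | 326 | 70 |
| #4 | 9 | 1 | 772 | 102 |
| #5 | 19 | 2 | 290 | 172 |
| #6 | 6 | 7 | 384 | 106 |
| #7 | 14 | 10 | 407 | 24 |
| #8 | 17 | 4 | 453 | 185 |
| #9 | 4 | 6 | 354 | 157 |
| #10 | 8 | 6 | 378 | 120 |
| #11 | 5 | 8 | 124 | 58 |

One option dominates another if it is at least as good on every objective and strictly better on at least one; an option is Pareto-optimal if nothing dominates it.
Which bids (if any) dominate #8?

#6, #7, #9, #10, #11

#6: crew size 6≤17, warranty 7≥4, price 384≤453, duration 106≤185 — dominates #8.
#7: crew size 14≤17, warranty 10≥4, price 407≤453, duration 24≤185 — dominates #8.
#9: crew size 4≤17, warranty 6≥4, price 354≤453, duration 157≤185 — dominates #8.
#10: crew size 8≤17, warranty 6≥4, price 378≤453, duration 120≤185 — dominates #8.
#11: crew size 5≤17, warranty 8≥4, price 124≤453, duration 58≤185 — dominates #8.
Others (#1, #2, #3, #4, #5) are each worse than #8 on at least one objective.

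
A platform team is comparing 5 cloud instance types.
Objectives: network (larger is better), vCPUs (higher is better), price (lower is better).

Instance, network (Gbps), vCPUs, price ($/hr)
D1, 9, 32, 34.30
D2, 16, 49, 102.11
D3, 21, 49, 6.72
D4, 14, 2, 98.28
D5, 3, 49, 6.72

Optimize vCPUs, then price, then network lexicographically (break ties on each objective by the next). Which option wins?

D3

First maximize vCPUs: best is 49, kept {D2, D3, D5}.
Then minimize price: best is 6.72, kept {D3, D5}.
Then maximize network: best is 21, kept {D3}.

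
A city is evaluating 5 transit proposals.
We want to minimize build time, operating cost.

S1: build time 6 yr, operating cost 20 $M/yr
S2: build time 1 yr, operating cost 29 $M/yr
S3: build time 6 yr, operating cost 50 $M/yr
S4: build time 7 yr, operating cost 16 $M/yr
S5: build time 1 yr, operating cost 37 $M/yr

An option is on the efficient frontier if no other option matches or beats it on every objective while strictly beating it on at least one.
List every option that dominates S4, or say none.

none

S1: worse on operating cost (20 vs 16).
S2: worse on operating cost (29 vs 16).
S3: worse on operating cost (50 vs 16).
S5: worse on operating cost (37 vs 16).
No option dominates S4.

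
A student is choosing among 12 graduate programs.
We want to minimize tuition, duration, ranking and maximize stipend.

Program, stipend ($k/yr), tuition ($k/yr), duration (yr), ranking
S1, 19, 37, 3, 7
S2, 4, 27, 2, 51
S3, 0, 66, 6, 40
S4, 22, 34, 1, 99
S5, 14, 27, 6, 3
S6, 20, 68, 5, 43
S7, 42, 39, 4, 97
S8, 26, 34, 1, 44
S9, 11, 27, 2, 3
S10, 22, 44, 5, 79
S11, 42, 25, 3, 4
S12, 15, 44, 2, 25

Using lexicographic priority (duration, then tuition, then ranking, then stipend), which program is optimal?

S8

First minimize duration: best is 1, kept {S4, S8}.
Then minimize tuition: best is 34, kept {S4, S8}.
Then minimize ranking: best is 44, kept {S8}.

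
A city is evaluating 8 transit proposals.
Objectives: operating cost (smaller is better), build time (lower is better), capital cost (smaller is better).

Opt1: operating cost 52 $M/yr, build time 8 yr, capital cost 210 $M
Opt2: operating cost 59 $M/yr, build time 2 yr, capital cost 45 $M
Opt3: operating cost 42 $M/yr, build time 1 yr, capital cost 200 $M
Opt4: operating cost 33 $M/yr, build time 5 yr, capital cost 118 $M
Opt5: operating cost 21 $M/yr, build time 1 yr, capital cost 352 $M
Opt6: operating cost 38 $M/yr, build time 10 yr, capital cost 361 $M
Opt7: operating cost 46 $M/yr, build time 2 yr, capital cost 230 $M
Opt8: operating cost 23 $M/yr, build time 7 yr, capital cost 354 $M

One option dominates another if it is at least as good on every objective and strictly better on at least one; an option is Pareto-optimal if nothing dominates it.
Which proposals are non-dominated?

Opt1: dominated by Opt3 (operating cost 42≤52, build time 1≤8, capital cost 200≤210).
Opt2: not dominated (best capital cost).
Opt3: not dominated.
Opt4: not dominated.
Opt5: not dominated (best operating cost).
Opt6: dominated by Opt4 (operating cost 33≤38, build time 5≤10, capital cost 118≤361).
Opt7: dominated by Opt3 (operating cost 42≤46, build time 1≤2, capital cost 200≤230).
Opt8: dominated by Opt5 (operating cost 21≤23, build time 1≤7, capital cost 352≤354).

Opt2, Opt3, Opt4, Opt5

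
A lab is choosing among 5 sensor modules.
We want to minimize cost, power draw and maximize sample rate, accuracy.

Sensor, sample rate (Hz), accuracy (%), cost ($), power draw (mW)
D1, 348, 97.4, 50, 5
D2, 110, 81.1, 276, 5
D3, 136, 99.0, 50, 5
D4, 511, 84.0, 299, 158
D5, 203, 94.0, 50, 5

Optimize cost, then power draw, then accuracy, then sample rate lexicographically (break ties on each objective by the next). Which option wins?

First minimize cost: best is 50, kept {D1, D3, D5}.
Then minimize power draw: best is 5, kept {D1, D3, D5}.
Then maximize accuracy: best is 99.0, kept {D3}.

D3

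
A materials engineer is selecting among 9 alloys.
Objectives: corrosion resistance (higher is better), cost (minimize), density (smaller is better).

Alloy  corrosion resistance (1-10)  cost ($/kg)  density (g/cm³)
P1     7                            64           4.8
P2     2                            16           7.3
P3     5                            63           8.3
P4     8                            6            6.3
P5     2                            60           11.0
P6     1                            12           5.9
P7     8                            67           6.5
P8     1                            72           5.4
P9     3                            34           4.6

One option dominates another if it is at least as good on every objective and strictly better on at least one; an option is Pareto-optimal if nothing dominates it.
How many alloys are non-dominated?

4

P1: not dominated.
P2: dominated by P4 (corrosion resistance 8≥2, cost 6≤16, density 6.3≤7.3).
P3: dominated by P4 (corrosion resistance 8≥5, cost 6≤63, density 6.3≤8.3).
P4: not dominated (best cost).
P5: dominated by P2 (corrosion resistance 2≥2, cost 16≤60, density 7.3≤11.0).
P6: not dominated.
P7: dominated by P4 (corrosion resistance 8≥8, cost 6≤67, density 6.3≤6.5).
P8: dominated by P1 (corrosion resistance 7≥1, cost 64≤72, density 4.8≤5.4).
P9: not dominated (best density).
Pareto-optimal: P1, P4, P6, P9 → 4.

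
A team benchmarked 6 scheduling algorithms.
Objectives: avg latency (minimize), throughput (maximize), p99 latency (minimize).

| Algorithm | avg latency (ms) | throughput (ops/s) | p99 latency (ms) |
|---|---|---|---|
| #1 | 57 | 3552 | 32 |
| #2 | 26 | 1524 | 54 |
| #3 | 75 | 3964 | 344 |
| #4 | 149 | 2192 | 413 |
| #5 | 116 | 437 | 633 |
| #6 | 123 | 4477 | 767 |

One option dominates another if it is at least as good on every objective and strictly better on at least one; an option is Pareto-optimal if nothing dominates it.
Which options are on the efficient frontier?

#1: not dominated (best p99 latency).
#2: not dominated (best avg latency).
#3: not dominated.
#4: dominated by #1 (avg latency 57≤149, throughput 3552≥2192, p99 latency 32≤413).
#5: dominated by #1 (avg latency 57≤116, throughput 3552≥437, p99 latency 32≤633).
#6: not dominated (best throughput).

#1, #2, #3, #6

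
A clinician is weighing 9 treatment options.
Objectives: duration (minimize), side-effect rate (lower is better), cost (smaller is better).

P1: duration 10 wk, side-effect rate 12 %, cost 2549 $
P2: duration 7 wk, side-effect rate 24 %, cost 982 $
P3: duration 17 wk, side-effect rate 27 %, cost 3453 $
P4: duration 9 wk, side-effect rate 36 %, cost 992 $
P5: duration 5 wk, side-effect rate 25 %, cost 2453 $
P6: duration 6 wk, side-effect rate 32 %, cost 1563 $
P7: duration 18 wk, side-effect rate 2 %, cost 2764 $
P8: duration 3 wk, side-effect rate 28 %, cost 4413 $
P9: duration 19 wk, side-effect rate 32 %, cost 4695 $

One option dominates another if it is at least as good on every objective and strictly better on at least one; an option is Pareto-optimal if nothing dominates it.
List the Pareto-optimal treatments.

P1, P2, P5, P6, P7, P8

P1: not dominated.
P2: not dominated (best cost).
P3: dominated by P1 (duration 10≤17, side-effect rate 12≤27, cost 2549≤3453).
P4: dominated by P2 (duration 7≤9, side-effect rate 24≤36, cost 982≤992).
P5: not dominated.
P6: not dominated.
P7: not dominated (best side-effect rate).
P8: not dominated (best duration).
P9: dominated by P1 (duration 10≤19, side-effect rate 12≤32, cost 2549≤4695).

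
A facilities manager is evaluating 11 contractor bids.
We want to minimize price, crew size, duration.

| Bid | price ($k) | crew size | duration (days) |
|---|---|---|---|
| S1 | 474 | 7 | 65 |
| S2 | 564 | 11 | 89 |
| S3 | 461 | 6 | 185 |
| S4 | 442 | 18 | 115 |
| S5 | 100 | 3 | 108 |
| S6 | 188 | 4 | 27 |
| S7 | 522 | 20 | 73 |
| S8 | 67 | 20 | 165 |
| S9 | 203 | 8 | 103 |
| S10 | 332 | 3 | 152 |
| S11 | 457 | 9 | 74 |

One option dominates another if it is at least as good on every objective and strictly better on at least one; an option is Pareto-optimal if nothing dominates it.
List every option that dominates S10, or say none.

S5

S5: price 100≤332, crew size 3≤3, duration 108≤152 — dominates S10.
Others (S1, S2, S3, S4, S6, S7, S8, S9, S11) are each worse than S10 on at least one objective.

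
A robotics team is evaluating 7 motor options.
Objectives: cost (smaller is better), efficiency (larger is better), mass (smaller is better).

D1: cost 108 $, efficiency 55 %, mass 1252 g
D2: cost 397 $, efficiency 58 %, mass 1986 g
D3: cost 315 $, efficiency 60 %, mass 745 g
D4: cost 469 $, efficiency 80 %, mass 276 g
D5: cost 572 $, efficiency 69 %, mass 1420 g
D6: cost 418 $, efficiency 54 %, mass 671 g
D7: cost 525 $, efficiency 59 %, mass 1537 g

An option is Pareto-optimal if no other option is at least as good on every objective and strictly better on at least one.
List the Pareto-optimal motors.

D1, D3, D4, D6

D1: not dominated (best cost).
D2: dominated by D3 (cost 315≤397, efficiency 60≥58, mass 745≤1986).
D3: not dominated.
D4: not dominated (best efficiency).
D5: dominated by D4 (cost 469≤572, efficiency 80≥69, mass 276≤1420).
D6: not dominated.
D7: dominated by D3 (cost 315≤525, efficiency 60≥59, mass 745≤1537).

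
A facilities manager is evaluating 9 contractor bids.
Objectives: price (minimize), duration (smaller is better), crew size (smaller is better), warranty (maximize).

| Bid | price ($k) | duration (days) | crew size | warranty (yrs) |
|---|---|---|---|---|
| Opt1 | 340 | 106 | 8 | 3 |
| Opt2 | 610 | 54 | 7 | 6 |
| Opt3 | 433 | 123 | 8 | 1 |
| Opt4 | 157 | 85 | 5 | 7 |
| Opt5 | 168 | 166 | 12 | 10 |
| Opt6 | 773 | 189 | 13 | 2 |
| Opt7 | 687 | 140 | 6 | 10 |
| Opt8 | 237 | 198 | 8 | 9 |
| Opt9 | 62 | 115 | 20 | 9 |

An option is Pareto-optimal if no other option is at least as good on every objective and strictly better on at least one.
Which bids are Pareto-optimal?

Opt1: dominated by Opt4 (price 157≤340, duration 85≤106, crew size 5≤8, warranty 7≥3).
Opt2: not dominated (best duration).
Opt3: dominated by Opt1 (price 340≤433, duration 106≤123, crew size 8≤8, warranty 3≥1).
Opt4: not dominated (best crew size).
Opt5: not dominated.
Opt6: dominated by Opt1 (price 340≤773, duration 106≤189, crew size 8≤13, warranty 3≥2).
Opt7: not dominated.
Opt8: not dominated.
Opt9: not dominated (best price).

Opt2, Opt4, Opt5, Opt7, Opt8, Opt9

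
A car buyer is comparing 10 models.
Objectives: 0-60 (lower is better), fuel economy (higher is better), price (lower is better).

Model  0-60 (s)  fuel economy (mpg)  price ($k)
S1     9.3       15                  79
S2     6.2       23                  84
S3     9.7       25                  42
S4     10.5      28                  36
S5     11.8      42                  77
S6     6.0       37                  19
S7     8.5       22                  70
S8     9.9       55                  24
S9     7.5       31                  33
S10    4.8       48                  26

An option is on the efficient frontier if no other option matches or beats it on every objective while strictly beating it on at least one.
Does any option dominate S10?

S1: worse on 0-60 (9.3 vs 4.8).
S2: worse on 0-60 (6.2 vs 4.8).
S3: worse on 0-60 (9.7 vs 4.8).
S4: worse on 0-60 (10.5 vs 4.8).
S5: worse on 0-60 (11.8 vs 4.8).
S6: worse on 0-60 (6.0 vs 4.8).
S7: worse on 0-60 (8.5 vs 4.8).
S8: worse on 0-60 (9.9 vs 4.8).
S9: worse on 0-60 (7.5 vs 4.8).
No option is at least as good as S10 on every objective and strictly better on one.

No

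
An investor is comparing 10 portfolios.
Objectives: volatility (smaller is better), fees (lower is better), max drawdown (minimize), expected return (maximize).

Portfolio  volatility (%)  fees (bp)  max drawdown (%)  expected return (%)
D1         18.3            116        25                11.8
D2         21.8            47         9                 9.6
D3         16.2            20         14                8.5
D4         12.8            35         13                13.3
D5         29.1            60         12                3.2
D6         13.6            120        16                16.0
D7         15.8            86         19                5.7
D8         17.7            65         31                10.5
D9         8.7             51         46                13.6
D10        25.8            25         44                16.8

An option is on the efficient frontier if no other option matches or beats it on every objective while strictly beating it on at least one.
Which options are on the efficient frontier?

D1: dominated by D4 (volatility 12.8≤18.3, fees 35≤116, max drawdown 13≤25, expected return 13.3≥11.8).
D2: not dominated (best max drawdown).
D3: not dominated (best fees).
D4: not dominated.
D5: dominated by D2 (volatility 21.8≤29.1, fees 47≤60, max drawdown 9≤12, expected return 9.6≥3.2).
D6: not dominated.
D7: dominated by D4 (volatility 12.8≤15.8, fees 35≤86, max drawdown 13≤19, expected return 13.3≥5.7).
D8: dominated by D4 (volatility 12.8≤17.7, fees 35≤65, max drawdown 13≤31, expected return 13.3≥10.5).
D9: not dominated (best volatility).
D10: not dominated (best expected return).

D2, D3, D4, D6, D9, D10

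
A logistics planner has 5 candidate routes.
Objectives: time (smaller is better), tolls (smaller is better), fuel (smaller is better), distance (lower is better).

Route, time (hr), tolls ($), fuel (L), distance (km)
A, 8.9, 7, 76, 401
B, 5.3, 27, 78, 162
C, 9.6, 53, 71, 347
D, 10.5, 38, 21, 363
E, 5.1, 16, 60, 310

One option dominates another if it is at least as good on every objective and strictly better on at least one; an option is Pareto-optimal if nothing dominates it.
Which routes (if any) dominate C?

E

E: time 5.1≤9.6, tolls 16≤53, fuel 60≤71, distance 310≤347 — dominates C.
Others (A, B, D) are each worse than C on at least one objective.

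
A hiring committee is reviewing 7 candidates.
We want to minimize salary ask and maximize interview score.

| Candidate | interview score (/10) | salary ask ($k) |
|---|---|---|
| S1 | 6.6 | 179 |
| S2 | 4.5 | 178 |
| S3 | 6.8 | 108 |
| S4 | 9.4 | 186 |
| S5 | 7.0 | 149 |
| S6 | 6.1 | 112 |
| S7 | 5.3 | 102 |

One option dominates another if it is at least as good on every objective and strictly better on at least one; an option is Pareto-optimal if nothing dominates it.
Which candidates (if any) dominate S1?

S3, S5

S3: interview score 6.8≥6.6, salary ask 108≤179 — dominates S1.
S5: interview score 7.0≥6.6, salary ask 149≤179 — dominates S1.
Others (S2, S4, S6, S7) are each worse than S1 on at least one objective.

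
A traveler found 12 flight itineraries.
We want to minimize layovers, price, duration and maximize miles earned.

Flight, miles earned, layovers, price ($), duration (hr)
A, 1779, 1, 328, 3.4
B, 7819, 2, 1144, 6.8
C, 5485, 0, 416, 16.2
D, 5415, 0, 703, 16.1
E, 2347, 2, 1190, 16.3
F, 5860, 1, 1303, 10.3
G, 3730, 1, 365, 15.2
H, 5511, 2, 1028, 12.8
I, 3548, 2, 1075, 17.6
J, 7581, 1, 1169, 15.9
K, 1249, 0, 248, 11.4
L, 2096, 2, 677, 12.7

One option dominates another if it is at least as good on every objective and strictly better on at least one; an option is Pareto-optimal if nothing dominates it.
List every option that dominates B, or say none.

none

A: worse on miles earned (1779 vs 7819).
C: worse on miles earned (5485 vs 7819).
D: worse on miles earned (5415 vs 7819).
E: worse on miles earned (2347 vs 7819).
F: worse on miles earned (5860 vs 7819).
G: worse on miles earned (3730 vs 7819).
H: worse on miles earned (5511 vs 7819).
I: worse on miles earned (3548 vs 7819).
J: worse on miles earned (7581 vs 7819).
K: worse on miles earned (1249 vs 7819).
L: worse on miles earned (2096 vs 7819).
No option dominates B.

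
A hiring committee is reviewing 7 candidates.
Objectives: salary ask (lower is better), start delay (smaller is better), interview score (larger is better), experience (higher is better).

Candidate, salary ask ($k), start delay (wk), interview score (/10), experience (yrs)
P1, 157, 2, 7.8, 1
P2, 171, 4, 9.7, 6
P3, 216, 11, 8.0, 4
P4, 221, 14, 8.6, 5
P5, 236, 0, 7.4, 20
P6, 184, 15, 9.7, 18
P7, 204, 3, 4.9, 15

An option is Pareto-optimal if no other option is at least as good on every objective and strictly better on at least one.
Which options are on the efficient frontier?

P1, P2, P5, P6, P7

P1: not dominated (best salary ask).
P2: not dominated.
P3: dominated by P2 (salary ask 171≤216, start delay 4≤11, interview score 9.7≥8.0, experience 6≥4).
P4: dominated by P2 (salary ask 171≤221, start delay 4≤14, interview score 9.7≥8.6, experience 6≥5).
P5: not dominated (best start delay).
P6: not dominated.
P7: not dominated.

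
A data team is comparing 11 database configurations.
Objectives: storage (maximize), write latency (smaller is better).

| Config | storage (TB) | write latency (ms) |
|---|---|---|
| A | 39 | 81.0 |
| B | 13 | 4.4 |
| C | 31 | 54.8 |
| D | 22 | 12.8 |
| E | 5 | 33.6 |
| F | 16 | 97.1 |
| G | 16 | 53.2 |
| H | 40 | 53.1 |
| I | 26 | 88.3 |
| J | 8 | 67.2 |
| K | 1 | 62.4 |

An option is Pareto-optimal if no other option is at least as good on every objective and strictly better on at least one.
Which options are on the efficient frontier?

B, D, H

A: dominated by H (storage 40≥39, write latency 53.1≤81.0).
B: not dominated (best write latency).
C: dominated by H (storage 40≥31, write latency 53.1≤54.8).
D: not dominated.
E: dominated by B (storage 13≥5, write latency 4.4≤33.6).
F: dominated by A (storage 39≥16, write latency 81.0≤97.1).
G: dominated by D (storage 22≥16, write latency 12.8≤53.2).
H: not dominated (best storage).
I: dominated by A (storage 39≥26, write latency 81.0≤88.3).
J: dominated by B (storage 13≥8, write latency 4.4≤67.2).
K: dominated by B (storage 13≥1, write latency 4.4≤62.4).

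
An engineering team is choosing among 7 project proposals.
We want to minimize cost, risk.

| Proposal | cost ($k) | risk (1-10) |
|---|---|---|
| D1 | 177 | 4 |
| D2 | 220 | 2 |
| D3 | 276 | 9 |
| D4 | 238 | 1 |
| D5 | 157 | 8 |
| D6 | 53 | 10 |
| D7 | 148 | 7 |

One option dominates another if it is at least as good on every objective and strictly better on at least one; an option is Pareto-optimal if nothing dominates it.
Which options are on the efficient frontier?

D1, D2, D4, D6, D7

D1: not dominated.
D2: not dominated.
D3: dominated by D1 (cost 177≤276, risk 4≤9).
D4: not dominated (best risk).
D5: dominated by D7 (cost 148≤157, risk 7≤8).
D6: not dominated (best cost).
D7: not dominated.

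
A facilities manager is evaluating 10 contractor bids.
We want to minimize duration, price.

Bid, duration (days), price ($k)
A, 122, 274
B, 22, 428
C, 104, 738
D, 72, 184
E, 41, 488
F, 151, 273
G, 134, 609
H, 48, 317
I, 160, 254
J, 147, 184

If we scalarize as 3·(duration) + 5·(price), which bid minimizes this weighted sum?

A: 3·122 + 5·274 = 1736
B: 3·22 + 5·428 = 2206
C: 3·104 + 5·738 = 4002
D: 3·72 + 5·184 = 1136
E: 3·41 + 5·488 = 2563
F: 3·151 + 5·273 = 1818
G: 3·134 + 5·609 = 3447
H: 3·48 + 5·317 = 1729
I: 3·160 + 5·254 = 1750
J: 3·147 + 5·184 = 1361
Lowest: D at 1136.

D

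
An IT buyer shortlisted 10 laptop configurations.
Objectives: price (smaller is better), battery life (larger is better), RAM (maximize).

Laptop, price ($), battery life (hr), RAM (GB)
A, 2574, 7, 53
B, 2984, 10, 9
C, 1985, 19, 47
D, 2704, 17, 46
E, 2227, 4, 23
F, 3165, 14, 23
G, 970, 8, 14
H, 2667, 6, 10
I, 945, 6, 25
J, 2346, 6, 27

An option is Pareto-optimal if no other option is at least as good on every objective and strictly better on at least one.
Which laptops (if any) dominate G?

A: worse on price (2574 vs 970).
B: worse on price (2984 vs 970).
C: worse on price (1985 vs 970).
D: worse on price (2704 vs 970).
E: worse on price (2227 vs 970).
F: worse on price (3165 vs 970).
H: worse on price (2667 vs 970).
I: worse on battery life (6 vs 8).
J: worse on price (2346 vs 970).
No option dominates G.

none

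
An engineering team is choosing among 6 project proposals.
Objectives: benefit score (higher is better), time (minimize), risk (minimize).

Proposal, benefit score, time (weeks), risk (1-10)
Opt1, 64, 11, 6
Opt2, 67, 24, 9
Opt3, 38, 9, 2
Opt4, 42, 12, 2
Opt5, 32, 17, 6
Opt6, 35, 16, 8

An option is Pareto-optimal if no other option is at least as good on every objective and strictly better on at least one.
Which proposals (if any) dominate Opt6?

Opt1: benefit score 64≥35, time 11≤16, risk 6≤8 — dominates Opt6.
Opt3: benefit score 38≥35, time 9≤16, risk 2≤8 — dominates Opt6.
Opt4: benefit score 42≥35, time 12≤16, risk 2≤8 — dominates Opt6.
Others (Opt2, Opt5) are each worse than Opt6 on at least one objective.

Opt1, Opt3, Opt4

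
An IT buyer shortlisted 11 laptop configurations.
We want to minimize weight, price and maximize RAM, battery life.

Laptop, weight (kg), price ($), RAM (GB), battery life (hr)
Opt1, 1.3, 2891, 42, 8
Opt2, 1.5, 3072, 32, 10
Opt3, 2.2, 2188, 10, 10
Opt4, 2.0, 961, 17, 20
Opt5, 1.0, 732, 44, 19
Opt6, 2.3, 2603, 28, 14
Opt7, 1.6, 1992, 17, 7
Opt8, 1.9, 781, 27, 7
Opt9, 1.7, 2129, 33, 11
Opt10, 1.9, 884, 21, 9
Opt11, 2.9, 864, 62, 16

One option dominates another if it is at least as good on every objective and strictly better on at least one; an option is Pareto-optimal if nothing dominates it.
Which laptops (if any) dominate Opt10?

Opt5

Opt5: weight 1.0≤1.9, price 732≤884, RAM 44≥21, battery life 19≥9 — dominates Opt10.
Others (Opt1, Opt2, Opt3, Opt4, Opt6, Opt7, Opt8, Opt9, Opt11) are each worse than Opt10 on at least one objective.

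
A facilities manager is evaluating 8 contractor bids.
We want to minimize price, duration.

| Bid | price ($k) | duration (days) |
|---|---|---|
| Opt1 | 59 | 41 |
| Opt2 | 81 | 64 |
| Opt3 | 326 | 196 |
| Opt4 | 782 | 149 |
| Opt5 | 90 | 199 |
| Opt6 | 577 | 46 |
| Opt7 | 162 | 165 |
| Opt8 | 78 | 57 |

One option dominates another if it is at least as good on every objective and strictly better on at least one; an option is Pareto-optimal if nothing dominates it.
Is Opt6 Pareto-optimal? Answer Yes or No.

No

Opt1 vs Opt6: price 59≤577, duration 41≤46 — Opt1 is at least as good on every objective and strictly better on at least one, so Opt1 dominates Opt6.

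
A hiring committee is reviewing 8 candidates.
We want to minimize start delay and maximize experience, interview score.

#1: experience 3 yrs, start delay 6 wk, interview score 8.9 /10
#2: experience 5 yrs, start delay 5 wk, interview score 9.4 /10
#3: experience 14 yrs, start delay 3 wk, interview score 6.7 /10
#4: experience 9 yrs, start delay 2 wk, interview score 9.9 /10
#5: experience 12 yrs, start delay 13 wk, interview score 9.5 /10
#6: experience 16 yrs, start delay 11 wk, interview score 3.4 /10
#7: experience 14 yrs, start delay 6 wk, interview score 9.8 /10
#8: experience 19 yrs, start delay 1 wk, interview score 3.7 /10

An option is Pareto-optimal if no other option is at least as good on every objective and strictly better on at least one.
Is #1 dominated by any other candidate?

#2 vs #1: experience 5≥3, start delay 5≤6, interview score 9.4≥8.9 — #2 is at least as good on every objective and strictly better on at least one, so #2 dominates #1.

Yes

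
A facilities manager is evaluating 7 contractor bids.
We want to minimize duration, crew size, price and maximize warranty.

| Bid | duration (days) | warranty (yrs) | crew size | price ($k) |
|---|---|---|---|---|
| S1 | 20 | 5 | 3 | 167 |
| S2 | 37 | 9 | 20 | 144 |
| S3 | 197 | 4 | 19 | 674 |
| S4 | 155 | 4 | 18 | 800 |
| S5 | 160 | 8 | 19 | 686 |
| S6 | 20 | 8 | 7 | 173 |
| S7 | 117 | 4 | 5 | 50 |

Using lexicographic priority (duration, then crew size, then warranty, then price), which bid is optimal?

First minimize duration: best is 20, kept {S1, S6}.
Then minimize crew size: best is 3, kept {S1}.

S1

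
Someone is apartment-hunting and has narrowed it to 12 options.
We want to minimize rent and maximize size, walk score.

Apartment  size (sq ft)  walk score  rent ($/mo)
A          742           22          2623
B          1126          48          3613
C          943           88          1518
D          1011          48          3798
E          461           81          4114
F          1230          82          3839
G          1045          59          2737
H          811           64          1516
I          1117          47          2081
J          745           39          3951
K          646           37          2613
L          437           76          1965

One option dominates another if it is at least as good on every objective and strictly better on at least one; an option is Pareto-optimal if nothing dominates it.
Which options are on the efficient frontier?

A: dominated by C (size 943≥742, walk score 88≥22, rent 1518≤2623).
B: not dominated.
C: not dominated (best walk score).
D: dominated by B (size 1126≥1011, walk score 48≥48, rent 3613≤3798).
E: dominated by C (size 943≥461, walk score 88≥81, rent 1518≤4114).
F: not dominated (best size).
G: not dominated.
H: not dominated (best rent).
I: not dominated.
J: dominated by B (size 1126≥745, walk score 48≥39, rent 3613≤3951).
K: dominated by C (size 943≥646, walk score 88≥37, rent 1518≤2613).
L: dominated by C (size 943≥437, walk score 88≥76, rent 1518≤1965).

B, C, F, G, H, I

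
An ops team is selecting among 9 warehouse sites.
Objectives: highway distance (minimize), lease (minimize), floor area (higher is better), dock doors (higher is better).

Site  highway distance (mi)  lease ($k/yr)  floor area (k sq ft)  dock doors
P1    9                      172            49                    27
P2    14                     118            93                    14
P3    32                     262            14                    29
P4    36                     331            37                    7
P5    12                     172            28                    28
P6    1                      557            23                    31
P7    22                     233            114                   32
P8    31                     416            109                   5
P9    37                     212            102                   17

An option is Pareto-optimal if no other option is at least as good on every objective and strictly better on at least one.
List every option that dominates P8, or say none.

P7: highway distance 22≤31, lease 233≤416, floor area 114≥109, dock doors 32≥5 — dominates P8.
Others (P1, P2, P3, P4, P5, P6, P9) are each worse than P8 on at least one objective.

P7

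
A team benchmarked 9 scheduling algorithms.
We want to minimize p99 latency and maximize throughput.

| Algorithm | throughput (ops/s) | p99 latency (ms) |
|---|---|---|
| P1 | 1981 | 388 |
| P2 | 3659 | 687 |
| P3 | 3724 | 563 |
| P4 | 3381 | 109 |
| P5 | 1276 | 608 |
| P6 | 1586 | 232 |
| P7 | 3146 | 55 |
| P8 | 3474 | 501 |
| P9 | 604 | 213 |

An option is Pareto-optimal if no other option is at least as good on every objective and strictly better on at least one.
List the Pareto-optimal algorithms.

P3, P4, P7, P8

P1: dominated by P4 (throughput 3381≥1981, p99 latency 109≤388).
P2: dominated by P3 (throughput 3724≥3659, p99 latency 563≤687).
P3: not dominated (best throughput).
P4: not dominated.
P5: dominated by P1 (throughput 1981≥1276, p99 latency 388≤608).
P6: dominated by P4 (throughput 3381≥1586, p99 latency 109≤232).
P7: not dominated (best p99 latency).
P8: not dominated.
P9: dominated by P4 (throughput 3381≥604, p99 latency 109≤213).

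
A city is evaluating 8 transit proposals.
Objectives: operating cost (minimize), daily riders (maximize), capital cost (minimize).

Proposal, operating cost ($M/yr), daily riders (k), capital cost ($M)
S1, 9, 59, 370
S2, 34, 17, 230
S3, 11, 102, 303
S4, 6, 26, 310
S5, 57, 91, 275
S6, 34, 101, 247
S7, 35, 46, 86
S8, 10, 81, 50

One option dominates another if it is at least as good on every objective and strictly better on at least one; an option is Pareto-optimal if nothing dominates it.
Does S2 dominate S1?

No

S2 vs S1: S2 is worse on operating cost (34 vs 9), so it does not dominate S1.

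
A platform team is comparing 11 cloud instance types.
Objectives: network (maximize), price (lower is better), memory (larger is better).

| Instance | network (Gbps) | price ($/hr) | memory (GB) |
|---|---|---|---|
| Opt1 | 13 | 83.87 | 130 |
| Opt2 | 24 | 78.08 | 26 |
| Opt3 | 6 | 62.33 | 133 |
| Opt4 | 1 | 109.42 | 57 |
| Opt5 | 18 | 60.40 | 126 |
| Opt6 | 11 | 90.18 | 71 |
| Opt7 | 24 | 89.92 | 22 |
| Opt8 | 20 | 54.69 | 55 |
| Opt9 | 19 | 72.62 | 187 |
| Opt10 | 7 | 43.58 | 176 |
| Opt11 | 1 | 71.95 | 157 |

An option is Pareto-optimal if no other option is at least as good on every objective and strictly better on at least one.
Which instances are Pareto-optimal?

Opt2, Opt5, Opt8, Opt9, Opt10

Opt1: dominated by Opt9 (network 19≥13, price 72.62≤83.87, memory 187≥130).
Opt2: not dominated.
Opt3: dominated by Opt10 (network 7≥6, price 43.58≤62.33, memory 176≥133).
Opt4: dominated by Opt1 (network 13≥1, price 83.87≤109.42, memory 130≥57).
Opt5: not dominated.
Opt6: dominated by Opt1 (network 13≥11, price 83.87≤90.18, memory 130≥71).
Opt7: dominated by Opt2 (network 24≥24, price 78.08≤89.92, memory 26≥22).
Opt8: not dominated.
Opt9: not dominated (best memory).
Opt10: not dominated (best price).
Opt11: dominated by Opt10 (network 7≥1, price 43.58≤71.95, memory 176≥157).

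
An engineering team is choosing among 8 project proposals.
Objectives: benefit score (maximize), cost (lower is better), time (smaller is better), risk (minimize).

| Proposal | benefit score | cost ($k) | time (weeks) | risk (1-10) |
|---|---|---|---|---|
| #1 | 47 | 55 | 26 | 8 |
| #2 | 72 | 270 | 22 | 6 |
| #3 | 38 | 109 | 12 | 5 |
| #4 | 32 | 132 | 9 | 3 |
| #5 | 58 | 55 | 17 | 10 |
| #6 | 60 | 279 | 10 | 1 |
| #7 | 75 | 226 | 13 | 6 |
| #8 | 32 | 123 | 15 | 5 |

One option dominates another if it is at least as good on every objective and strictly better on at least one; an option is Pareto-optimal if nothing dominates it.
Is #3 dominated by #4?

#4 vs #3: #4 is worse on benefit score (32 vs 38), so it does not dominate #3.

No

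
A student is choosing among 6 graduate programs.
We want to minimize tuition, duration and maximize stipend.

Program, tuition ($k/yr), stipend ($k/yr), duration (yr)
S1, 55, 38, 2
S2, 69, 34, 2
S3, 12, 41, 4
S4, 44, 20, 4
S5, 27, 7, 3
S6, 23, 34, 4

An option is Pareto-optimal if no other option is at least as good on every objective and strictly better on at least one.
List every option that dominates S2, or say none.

S1: tuition 55≤69, stipend 38≥34, duration 2≤2 — dominates S2.
Others (S3, S4, S5, S6) are each worse than S2 on at least one objective.

S1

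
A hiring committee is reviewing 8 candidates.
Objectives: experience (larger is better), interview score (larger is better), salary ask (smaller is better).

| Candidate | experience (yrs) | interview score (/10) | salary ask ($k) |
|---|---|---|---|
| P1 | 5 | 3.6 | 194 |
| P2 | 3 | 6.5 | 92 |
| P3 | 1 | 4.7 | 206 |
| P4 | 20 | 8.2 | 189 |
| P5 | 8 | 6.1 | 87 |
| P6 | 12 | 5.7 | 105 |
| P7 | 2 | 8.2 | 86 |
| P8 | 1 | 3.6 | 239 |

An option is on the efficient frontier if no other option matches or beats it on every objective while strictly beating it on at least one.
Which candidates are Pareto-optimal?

P1: dominated by P4 (experience 20≥5, interview score 8.2≥3.6, salary ask 189≤194).
P2: not dominated.
P3: dominated by P2 (experience 3≥1, interview score 6.5≥4.7, salary ask 92≤206).
P4: not dominated (best experience).
P5: not dominated.
P6: not dominated.
P7: not dominated (best salary ask).
P8: dominated by P1 (experience 5≥1, interview score 3.6≥3.6, salary ask 194≤239).

P2, P4, P5, P6, P7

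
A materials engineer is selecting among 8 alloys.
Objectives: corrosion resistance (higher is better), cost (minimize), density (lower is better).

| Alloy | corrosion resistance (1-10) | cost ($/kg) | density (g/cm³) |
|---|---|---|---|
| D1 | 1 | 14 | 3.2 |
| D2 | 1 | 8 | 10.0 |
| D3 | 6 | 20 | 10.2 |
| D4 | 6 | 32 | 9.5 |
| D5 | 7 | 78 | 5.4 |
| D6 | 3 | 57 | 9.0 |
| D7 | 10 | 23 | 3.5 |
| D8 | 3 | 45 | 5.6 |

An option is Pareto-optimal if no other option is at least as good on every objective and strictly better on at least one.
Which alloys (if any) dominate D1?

D2: worse on density (10.0 vs 3.2).
D3: worse on cost (20 vs 14).
D4: worse on cost (32 vs 14).
D5: worse on cost (78 vs 14).
D6: worse on cost (57 vs 14).
D7: worse on cost (23 vs 14).
D8: worse on cost (45 vs 14).
No option dominates D1.

none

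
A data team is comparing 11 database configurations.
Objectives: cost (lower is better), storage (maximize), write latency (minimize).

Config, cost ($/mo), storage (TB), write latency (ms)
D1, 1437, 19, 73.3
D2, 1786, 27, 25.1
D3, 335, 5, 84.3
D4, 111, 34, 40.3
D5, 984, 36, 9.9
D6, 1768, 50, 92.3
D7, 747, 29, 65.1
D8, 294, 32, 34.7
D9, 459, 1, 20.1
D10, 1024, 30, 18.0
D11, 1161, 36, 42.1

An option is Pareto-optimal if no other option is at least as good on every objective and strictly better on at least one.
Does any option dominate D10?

Yes

D5 vs D10: cost 984≤1024, storage 36≥30, write latency 9.9≤18.0 — D5 is at least as good on every objective and strictly better on at least one, so D5 dominates D10.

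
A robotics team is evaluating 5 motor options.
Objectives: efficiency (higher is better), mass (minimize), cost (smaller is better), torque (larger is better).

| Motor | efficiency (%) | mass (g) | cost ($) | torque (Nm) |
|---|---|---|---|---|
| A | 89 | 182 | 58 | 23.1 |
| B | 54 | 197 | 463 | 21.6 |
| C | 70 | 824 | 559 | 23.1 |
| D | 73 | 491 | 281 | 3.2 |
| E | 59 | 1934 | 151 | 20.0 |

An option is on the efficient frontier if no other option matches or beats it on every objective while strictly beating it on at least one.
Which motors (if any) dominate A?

none

B: worse on efficiency (54 vs 89).
C: worse on efficiency (70 vs 89).
D: worse on efficiency (73 vs 89).
E: worse on efficiency (59 vs 89).
No option dominates A.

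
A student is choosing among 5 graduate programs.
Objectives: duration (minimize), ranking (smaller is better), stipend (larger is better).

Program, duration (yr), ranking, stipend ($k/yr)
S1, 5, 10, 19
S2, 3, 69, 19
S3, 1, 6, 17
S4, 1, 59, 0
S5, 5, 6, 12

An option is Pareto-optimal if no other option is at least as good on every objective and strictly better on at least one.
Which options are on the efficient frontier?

S1: not dominated.
S2: not dominated.
S3: not dominated.
S4: dominated by S3 (duration 1≤1, ranking 6≤59, stipend 17≥0).
S5: dominated by S3 (duration 1≤5, ranking 6≤6, stipend 17≥12).

S1, S2, S3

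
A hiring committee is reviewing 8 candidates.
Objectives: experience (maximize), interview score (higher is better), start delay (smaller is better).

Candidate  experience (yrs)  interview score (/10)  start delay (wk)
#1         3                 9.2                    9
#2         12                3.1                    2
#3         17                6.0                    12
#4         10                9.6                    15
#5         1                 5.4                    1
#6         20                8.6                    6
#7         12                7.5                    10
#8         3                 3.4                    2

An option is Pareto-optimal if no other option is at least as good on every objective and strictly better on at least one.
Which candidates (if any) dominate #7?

#6: experience 20≥12, interview score 8.6≥7.5, start delay 6≤10 — dominates #7.
Others (#1, #2, #3, #4, #5, #8) are each worse than #7 on at least one objective.

#6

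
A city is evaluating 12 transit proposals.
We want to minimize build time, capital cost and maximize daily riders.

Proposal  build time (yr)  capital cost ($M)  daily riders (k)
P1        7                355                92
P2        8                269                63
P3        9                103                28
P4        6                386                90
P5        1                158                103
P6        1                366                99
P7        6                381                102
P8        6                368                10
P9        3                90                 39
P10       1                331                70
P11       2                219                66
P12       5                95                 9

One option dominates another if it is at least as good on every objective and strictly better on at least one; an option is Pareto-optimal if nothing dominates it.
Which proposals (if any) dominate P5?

P1: worse on build time (7 vs 1).
P2: worse on build time (8 vs 1).
P3: worse on build time (9 vs 1).
P4: worse on build time (6 vs 1).
P6: worse on capital cost (366 vs 158).
P7: worse on build time (6 vs 1).
P8: worse on build time (6 vs 1).
P9: worse on build time (3 vs 1).
P10: worse on capital cost (331 vs 158).
P11: worse on build time (2 vs 1).
P12: worse on build time (5 vs 1).
No option dominates P5.

none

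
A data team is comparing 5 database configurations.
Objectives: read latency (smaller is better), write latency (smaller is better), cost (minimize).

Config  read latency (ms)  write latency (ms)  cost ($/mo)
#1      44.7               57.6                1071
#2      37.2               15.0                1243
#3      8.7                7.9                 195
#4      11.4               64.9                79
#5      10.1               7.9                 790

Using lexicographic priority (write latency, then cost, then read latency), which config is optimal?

First minimize write latency: best is 7.9, kept {#3, #5}.
Then minimize cost: best is 195, kept {#3}.

#3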